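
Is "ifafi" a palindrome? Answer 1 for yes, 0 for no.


Input: ifafi
Reversed: ifafi
  Compare pos 0 ('i') with pos 4 ('i'): match
  Compare pos 1 ('f') with pos 3 ('f'): match
Result: palindrome

1


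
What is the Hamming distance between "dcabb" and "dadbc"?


Comparing "dcabb" and "dadbc" position by position:
  Position 0: 'd' vs 'd' => same
  Position 1: 'c' vs 'a' => differ
  Position 2: 'a' vs 'd' => differ
  Position 3: 'b' vs 'b' => same
  Position 4: 'b' vs 'c' => differ
Total differences (Hamming distance): 3

3


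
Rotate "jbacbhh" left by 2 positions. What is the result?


Input: "jbacbhh", rotate left by 2
First 2 characters: "jb"
Remaining characters: "acbhh"
Concatenate remaining + first: "acbhh" + "jb" = "acbhhjb"

acbhhjb


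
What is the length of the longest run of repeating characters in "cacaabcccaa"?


Input: "cacaabcccaa"
Scanning for longest run:
  Position 1 ('a'): new char, reset run to 1
  Position 2 ('c'): new char, reset run to 1
  Position 3 ('a'): new char, reset run to 1
  Position 4 ('a'): continues run of 'a', length=2
  Position 5 ('b'): new char, reset run to 1
  Position 6 ('c'): new char, reset run to 1
  Position 7 ('c'): continues run of 'c', length=2
  Position 8 ('c'): continues run of 'c', length=3
  Position 9 ('a'): new char, reset run to 1
  Position 10 ('a'): continues run of 'a', length=2
Longest run: 'c' with length 3

3


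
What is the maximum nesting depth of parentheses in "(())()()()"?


Input: "(())()()()"
Tracking depth:
  Position 0 '(': depth becomes 1
  Position 1 '(': depth becomes 2
  Position 2 ')': depth becomes 1
  Position 3 ')': depth becomes 0
  Position 4 '(': depth becomes 1
  Position 5 ')': depth becomes 0
  Position 6 '(': depth becomes 1
  Position 7 ')': depth becomes 0
  Position 8 '(': depth becomes 1
  Position 9 ')': depth becomes 0
Maximum depth reached: 2

2


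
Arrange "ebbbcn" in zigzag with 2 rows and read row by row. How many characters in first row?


Zigzag "ebbbcn" into 2 rows:
Placing characters:
  'e' => row 0
  'b' => row 1
  'b' => row 0
  'b' => row 1
  'c' => row 0
  'n' => row 1
Rows:
  Row 0: "ebc"
  Row 1: "bbn"
First row length: 3

3


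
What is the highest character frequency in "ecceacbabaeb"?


Input: ecceacbabaeb
Character counts:
  'a': 3
  'b': 3
  'c': 3
  'e': 3
Maximum frequency: 3

3


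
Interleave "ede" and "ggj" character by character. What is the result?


Interleaving "ede" and "ggj":
  Position 0: 'e' from first, 'g' from second => "eg"
  Position 1: 'd' from first, 'g' from second => "dg"
  Position 2: 'e' from first, 'j' from second => "ej"
Result: egdgej

egdgej


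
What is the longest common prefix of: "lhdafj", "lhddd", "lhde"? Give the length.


Words: lhdafj, lhddd, lhde
  Position 0: all 'l' => match
  Position 1: all 'h' => match
  Position 2: all 'd' => match
  Position 3: ('a', 'd', 'e') => mismatch, stop
LCP = "lhd" (length 3)

3


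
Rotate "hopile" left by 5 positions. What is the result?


Input: "hopile", rotate left by 5
First 5 characters: "hopil"
Remaining characters: "e"
Concatenate remaining + first: "e" + "hopil" = "ehopil"

ehopil


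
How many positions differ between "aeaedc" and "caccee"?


Comparing "aeaedc" and "caccee" position by position:
  Position 0: 'a' vs 'c' => DIFFER
  Position 1: 'e' vs 'a' => DIFFER
  Position 2: 'a' vs 'c' => DIFFER
  Position 3: 'e' vs 'c' => DIFFER
  Position 4: 'd' vs 'e' => DIFFER
  Position 5: 'c' vs 'e' => DIFFER
Positions that differ: 6

6


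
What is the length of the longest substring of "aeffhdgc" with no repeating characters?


Input: "aeffhdgc"
Sliding window (track last position of each char):
  Position 0 ('a'): window [0,0] length 1 -- new best
  Position 1 ('e'): window [0,1] length 2 -- new best
  Position 2 ('f'): window [0,2] length 3 -- new best
  Position 3 ('f'): repeat (last at 2), move window start to 3
  Position 3 ('f'): window [3,3] length 1
  Position 4 ('h'): window [3,4] length 2
  Position 5 ('d'): window [3,5] length 3
  Position 6 ('g'): window [3,6] length 4 -- new best
  Position 7 ('c'): window [3,7] length 5 -- new best
Longest substring with no repeats: "fhdgc" with length 5

5


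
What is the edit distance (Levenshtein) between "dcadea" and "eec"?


Computing edit distance: "dcadea" -> "eec"
DP table:
           e    e    c
      0    1    2    3
  d   1    1    2    3
  c   2    2    2    2
  a   3    3    3    3
  d   4    4    4    4
  e   5    4    4    5
  a   6    5    5    5
Edit distance = dp[6][3] = 5

5


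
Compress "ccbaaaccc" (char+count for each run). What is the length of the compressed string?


Input: ccbaaaccc
Runs:
  'c' x 2 => "c2"
  'b' x 1 => "b1"
  'a' x 3 => "a3"
  'c' x 3 => "c3"
Compressed: "c2b1a3c3"
Compressed length: 8

8


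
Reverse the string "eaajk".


Input: eaajk
Reading characters right to left:
  Position 4: 'k'
  Position 3: 'j'
  Position 2: 'a'
  Position 1: 'a'
  Position 0: 'e'
Reversed: kjaae

kjaae


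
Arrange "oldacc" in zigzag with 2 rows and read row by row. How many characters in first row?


Zigzag "oldacc" into 2 rows:
Placing characters:
  'o' => row 0
  'l' => row 1
  'd' => row 0
  'a' => row 1
  'c' => row 0
  'c' => row 1
Rows:
  Row 0: "odc"
  Row 1: "lac"
First row length: 3

3


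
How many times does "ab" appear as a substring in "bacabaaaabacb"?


Searching for "ab" in "bacabaaaabacb"
Scanning each position:
  Position 0: "ba" => no
  Position 1: "ac" => no
  Position 2: "ca" => no
  Position 3: "ab" => MATCH
  Position 4: "ba" => no
  Position 5: "aa" => no
  Position 6: "aa" => no
  Position 7: "aa" => no
  Position 8: "ab" => MATCH
  Position 9: "ba" => no
  Position 10: "ac" => no
  Position 11: "cb" => no
Total occurrences: 2

2


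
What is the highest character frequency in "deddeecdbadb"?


Input: deddeecdbadb
Character counts:
  'a': 1
  'b': 2
  'c': 1
  'd': 5
  'e': 3
Maximum frequency: 5

5


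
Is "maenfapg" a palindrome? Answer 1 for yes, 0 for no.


Input: maenfapg
Reversed: gpafneam
  Compare pos 0 ('m') with pos 7 ('g'): MISMATCH
  Compare pos 1 ('a') with pos 6 ('p'): MISMATCH
  Compare pos 2 ('e') with pos 5 ('a'): MISMATCH
  Compare pos 3 ('n') with pos 4 ('f'): MISMATCH
Result: not a palindrome

0


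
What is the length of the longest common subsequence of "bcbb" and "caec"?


LCS of "bcbb" and "caec"
DP table:
           c    a    e    c
      0    0    0    0    0
  b   0    0    0    0    0
  c   0    1    1    1    1
  b   0    1    1    1    1
  b   0    1    1    1    1
LCS length = dp[4][4] = 1

1


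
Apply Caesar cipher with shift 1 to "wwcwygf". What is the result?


Caesar cipher: shift "wwcwygf" by 1
  'w' (pos 22) + 1 = pos 23 = 'x'
  'w' (pos 22) + 1 = pos 23 = 'x'
  'c' (pos 2) + 1 = pos 3 = 'd'
  'w' (pos 22) + 1 = pos 23 = 'x'
  'y' (pos 24) + 1 = pos 25 = 'z'
  'g' (pos 6) + 1 = pos 7 = 'h'
  'f' (pos 5) + 1 = pos 6 = 'g'
Result: xxdxzhg

xxdxzhg


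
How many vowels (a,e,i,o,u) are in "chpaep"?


Input: chpaep
Checking each character:
  'c' at position 0: consonant
  'h' at position 1: consonant
  'p' at position 2: consonant
  'a' at position 3: vowel (running total: 1)
  'e' at position 4: vowel (running total: 2)
  'p' at position 5: consonant
Total vowels: 2

2


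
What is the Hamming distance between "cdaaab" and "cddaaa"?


Comparing "cdaaab" and "cddaaa" position by position:
  Position 0: 'c' vs 'c' => same
  Position 1: 'd' vs 'd' => same
  Position 2: 'a' vs 'd' => differ
  Position 3: 'a' vs 'a' => same
  Position 4: 'a' vs 'a' => same
  Position 5: 'b' vs 'a' => differ
Total differences (Hamming distance): 2

2


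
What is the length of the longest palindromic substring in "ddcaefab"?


Input: "ddcaefab"
Checking substrings for palindromes:
  [0:2] "dd" (len 2) => palindrome
Longest palindromic substring: "dd" with length 2

2


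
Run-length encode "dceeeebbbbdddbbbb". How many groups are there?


Input: dceeeebbbbdddbbbb
Scanning for consecutive runs:
  Group 1: 'd' x 1 (positions 0-0)
  Group 2: 'c' x 1 (positions 1-1)
  Group 3: 'e' x 4 (positions 2-5)
  Group 4: 'b' x 4 (positions 6-9)
  Group 5: 'd' x 3 (positions 10-12)
  Group 6: 'b' x 4 (positions 13-16)
Total groups: 6

6


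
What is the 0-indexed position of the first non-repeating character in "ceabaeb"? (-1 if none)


Input: ceabaeb
Character frequencies:
  'a': 2
  'b': 2
  'c': 1
  'e': 2
Scanning left to right for freq == 1:
  Position 0 ('c'): unique! => answer = 0

0


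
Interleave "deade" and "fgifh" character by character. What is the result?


Interleaving "deade" and "fgifh":
  Position 0: 'd' from first, 'f' from second => "df"
  Position 1: 'e' from first, 'g' from second => "eg"
  Position 2: 'a' from first, 'i' from second => "ai"
  Position 3: 'd' from first, 'f' from second => "df"
  Position 4: 'e' from first, 'h' from second => "eh"
Result: dfegaidfeh

dfegaidfeh


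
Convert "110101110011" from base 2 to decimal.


Input: "110101110011" in base 2
Positional expansion:
  Digit '1' (value 1) x 2^11 = 2048
  Digit '1' (value 1) x 2^10 = 1024
  Digit '0' (value 0) x 2^9 = 0
  Digit '1' (value 1) x 2^8 = 256
  Digit '0' (value 0) x 2^7 = 0
  Digit '1' (value 1) x 2^6 = 64
  Digit '1' (value 1) x 2^5 = 32
  Digit '1' (value 1) x 2^4 = 16
  Digit '0' (value 0) x 2^3 = 0
  Digit '0' (value 0) x 2^2 = 0
  Digit '1' (value 1) x 2^1 = 2
  Digit '1' (value 1) x 2^0 = 1
Sum = 3443

3443


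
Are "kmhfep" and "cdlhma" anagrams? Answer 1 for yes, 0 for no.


Strings: "kmhfep", "cdlhma"
Sorted first:  efhkmp
Sorted second: acdhlm
Differ at position 0: 'e' vs 'a' => not anagrams

0


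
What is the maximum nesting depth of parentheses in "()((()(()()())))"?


Input: "()((()(()()())))"
Tracking depth:
  Position 0 '(': depth becomes 1
  Position 1 ')': depth becomes 0
  Position 2 '(': depth becomes 1
  Position 3 '(': depth becomes 2
  Position 4 '(': depth becomes 3
  Position 5 ')': depth becomes 2
  Position 6 '(': depth becomes 3
  Position 7 '(': depth becomes 4
  Position 8 ')': depth becomes 3
  Position 9 '(': depth becomes 4
  Position 10 ')': depth becomes 3
  Position 11 '(': depth becomes 4
  Position 12 ')': depth becomes 3
  Position 13 ')': depth becomes 2
  Position 14 ')': depth becomes 1
  Position 15 ')': depth becomes 0
Maximum depth reached: 4

4


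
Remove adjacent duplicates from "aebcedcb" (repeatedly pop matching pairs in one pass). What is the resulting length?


Input: aebcedcb
Stack-based adjacent duplicate removal:
  Read 'a': push. Stack: a
  Read 'e': push. Stack: ae
  Read 'b': push. Stack: aeb
  Read 'c': push. Stack: aebc
  Read 'e': push. Stack: aebce
  Read 'd': push. Stack: aebced
  Read 'c': push. Stack: aebcedc
  Read 'b': push. Stack: aebcedcb
Final stack: "aebcedcb" (length 8)

8


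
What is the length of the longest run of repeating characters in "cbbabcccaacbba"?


Input: "cbbabcccaacbba"
Scanning for longest run:
  Position 1 ('b'): new char, reset run to 1
  Position 2 ('b'): continues run of 'b', length=2
  Position 3 ('a'): new char, reset run to 1
  Position 4 ('b'): new char, reset run to 1
  Position 5 ('c'): new char, reset run to 1
  Position 6 ('c'): continues run of 'c', length=2
  Position 7 ('c'): continues run of 'c', length=3
  Position 8 ('a'): new char, reset run to 1
  Position 9 ('a'): continues run of 'a', length=2
  Position 10 ('c'): new char, reset run to 1
  Position 11 ('b'): new char, reset run to 1
  Position 12 ('b'): continues run of 'b', length=2
  Position 13 ('a'): new char, reset run to 1
Longest run: 'c' with length 3

3


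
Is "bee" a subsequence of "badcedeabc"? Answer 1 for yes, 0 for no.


Check if "bee" is a subsequence of "badcedeabc"
Greedy scan:
  Position 0 ('b'): matches sub[0] = 'b'
  Position 1 ('a'): no match needed
  Position 2 ('d'): no match needed
  Position 3 ('c'): no match needed
  Position 4 ('e'): matches sub[1] = 'e'
  Position 5 ('d'): no match needed
  Position 6 ('e'): matches sub[2] = 'e'
  Position 7 ('a'): no match needed
  Position 8 ('b'): no match needed
  Position 9 ('c'): no match needed
All 3 characters matched => is a subsequence

1


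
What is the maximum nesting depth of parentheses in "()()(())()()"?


Input: "()()(())()()"
Tracking depth:
  Position 0 '(': depth becomes 1
  Position 1 ')': depth becomes 0
  Position 2 '(': depth becomes 1
  Position 3 ')': depth becomes 0
  Position 4 '(': depth becomes 1
  Position 5 '(': depth becomes 2
  Position 6 ')': depth becomes 1
  Position 7 ')': depth becomes 0
  Position 8 '(': depth becomes 1
  Position 9 ')': depth becomes 0
  Position 10 '(': depth becomes 1
  Position 11 ')': depth becomes 0
Maximum depth reached: 2

2


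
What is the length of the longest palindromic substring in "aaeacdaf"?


Input: "aaeacdaf"
Checking substrings for palindromes:
  [1:4] "aea" (len 3) => palindrome
  [0:2] "aa" (len 2) => palindrome
Longest palindromic substring: "aea" with length 3

3


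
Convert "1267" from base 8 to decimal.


Input: "1267" in base 8
Positional expansion:
  Digit '1' (value 1) x 8^3 = 512
  Digit '2' (value 2) x 8^2 = 128
  Digit '6' (value 6) x 8^1 = 48
  Digit '7' (value 7) x 8^0 = 7
Sum = 695

695


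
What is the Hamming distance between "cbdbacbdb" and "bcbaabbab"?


Comparing "cbdbacbdb" and "bcbaabbab" position by position:
  Position 0: 'c' vs 'b' => differ
  Position 1: 'b' vs 'c' => differ
  Position 2: 'd' vs 'b' => differ
  Position 3: 'b' vs 'a' => differ
  Position 4: 'a' vs 'a' => same
  Position 5: 'c' vs 'b' => differ
  Position 6: 'b' vs 'b' => same
  Position 7: 'd' vs 'a' => differ
  Position 8: 'b' vs 'b' => same
Total differences (Hamming distance): 6

6


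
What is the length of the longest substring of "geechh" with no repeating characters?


Input: "geechh"
Sliding window (track last position of each char):
  Position 0 ('g'): window [0,0] length 1 -- new best
  Position 1 ('e'): window [0,1] length 2 -- new best
  Position 2 ('e'): repeat (last at 1), move window start to 2
  Position 2 ('e'): window [2,2] length 1
  Position 3 ('c'): window [2,3] length 2
  Position 4 ('h'): window [2,4] length 3 -- new best
  Position 5 ('h'): repeat (last at 4), move window start to 5
  Position 5 ('h'): window [5,5] length 1
Longest substring with no repeats: "ech" with length 3

3


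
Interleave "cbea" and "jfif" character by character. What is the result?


Interleaving "cbea" and "jfif":
  Position 0: 'c' from first, 'j' from second => "cj"
  Position 1: 'b' from first, 'f' from second => "bf"
  Position 2: 'e' from first, 'i' from second => "ei"
  Position 3: 'a' from first, 'f' from second => "af"
Result: cjbfeiaf

cjbfeiaf


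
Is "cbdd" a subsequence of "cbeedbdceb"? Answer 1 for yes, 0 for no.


Check if "cbdd" is a subsequence of "cbeedbdceb"
Greedy scan:
  Position 0 ('c'): matches sub[0] = 'c'
  Position 1 ('b'): matches sub[1] = 'b'
  Position 2 ('e'): no match needed
  Position 3 ('e'): no match needed
  Position 4 ('d'): matches sub[2] = 'd'
  Position 5 ('b'): no match needed
  Position 6 ('d'): matches sub[3] = 'd'
  Position 7 ('c'): no match needed
  Position 8 ('e'): no match needed
  Position 9 ('b'): no match needed
All 4 characters matched => is a subsequence

1


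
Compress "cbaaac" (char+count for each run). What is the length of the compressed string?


Input: cbaaac
Runs:
  'c' x 1 => "c1"
  'b' x 1 => "b1"
  'a' x 3 => "a3"
  'c' x 1 => "c1"
Compressed: "c1b1a3c1"
Compressed length: 8

8


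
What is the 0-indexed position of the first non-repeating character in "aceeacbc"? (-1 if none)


Input: aceeacbc
Character frequencies:
  'a': 2
  'b': 1
  'c': 3
  'e': 2
Scanning left to right for freq == 1:
  Position 0 ('a'): freq=2, skip
  Position 1 ('c'): freq=3, skip
  Position 2 ('e'): freq=2, skip
  Position 3 ('e'): freq=2, skip
  Position 4 ('a'): freq=2, skip
  Position 5 ('c'): freq=3, skip
  Position 6 ('b'): unique! => answer = 6

6


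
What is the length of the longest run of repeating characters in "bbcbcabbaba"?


Input: "bbcbcabbaba"
Scanning for longest run:
  Position 1 ('b'): continues run of 'b', length=2
  Position 2 ('c'): new char, reset run to 1
  Position 3 ('b'): new char, reset run to 1
  Position 4 ('c'): new char, reset run to 1
  Position 5 ('a'): new char, reset run to 1
  Position 6 ('b'): new char, reset run to 1
  Position 7 ('b'): continues run of 'b', length=2
  Position 8 ('a'): new char, reset run to 1
  Position 9 ('b'): new char, reset run to 1
  Position 10 ('a'): new char, reset run to 1
Longest run: 'b' with length 2

2


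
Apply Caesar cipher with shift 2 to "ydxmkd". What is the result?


Caesar cipher: shift "ydxmkd" by 2
  'y' (pos 24) + 2 = pos 0 = 'a'
  'd' (pos 3) + 2 = pos 5 = 'f'
  'x' (pos 23) + 2 = pos 25 = 'z'
  'm' (pos 12) + 2 = pos 14 = 'o'
  'k' (pos 10) + 2 = pos 12 = 'm'
  'd' (pos 3) + 2 = pos 5 = 'f'
Result: afzomf

afzomf


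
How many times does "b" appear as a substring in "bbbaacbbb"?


Searching for "b" in "bbbaacbbb"
Scanning each position:
  Position 0: "b" => MATCH
  Position 1: "b" => MATCH
  Position 2: "b" => MATCH
  Position 3: "a" => no
  Position 4: "a" => no
  Position 5: "c" => no
  Position 6: "b" => MATCH
  Position 7: "b" => MATCH
  Position 8: "b" => MATCH
Total occurrences: 6

6


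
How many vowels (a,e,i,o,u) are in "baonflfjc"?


Input: baonflfjc
Checking each character:
  'b' at position 0: consonant
  'a' at position 1: vowel (running total: 1)
  'o' at position 2: vowel (running total: 2)
  'n' at position 3: consonant
  'f' at position 4: consonant
  'l' at position 5: consonant
  'f' at position 6: consonant
  'j' at position 7: consonant
  'c' at position 8: consonant
Total vowels: 2

2


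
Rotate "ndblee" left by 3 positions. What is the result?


Input: "ndblee", rotate left by 3
First 3 characters: "ndb"
Remaining characters: "lee"
Concatenate remaining + first: "lee" + "ndb" = "leendb"

leendb


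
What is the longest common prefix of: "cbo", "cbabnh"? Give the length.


Words: cbo, cbabnh
  Position 0: all 'c' => match
  Position 1: all 'b' => match
  Position 2: ('o', 'a') => mismatch, stop
LCP = "cb" (length 2)

2


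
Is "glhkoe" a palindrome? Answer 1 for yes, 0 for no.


Input: glhkoe
Reversed: eokhlg
  Compare pos 0 ('g') with pos 5 ('e'): MISMATCH
  Compare pos 1 ('l') with pos 4 ('o'): MISMATCH
  Compare pos 2 ('h') with pos 3 ('k'): MISMATCH
Result: not a palindrome

0


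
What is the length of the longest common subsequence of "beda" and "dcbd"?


LCS of "beda" and "dcbd"
DP table:
           d    c    b    d
      0    0    0    0    0
  b   0    0    0    1    1
  e   0    0    0    1    1
  d   0    1    1    1    2
  a   0    1    1    1    2
LCS length = dp[4][4] = 2

2


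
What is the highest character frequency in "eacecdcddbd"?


Input: eacecdcddbd
Character counts:
  'a': 1
  'b': 1
  'c': 3
  'd': 4
  'e': 2
Maximum frequency: 4

4


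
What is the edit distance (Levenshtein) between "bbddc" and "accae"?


Computing edit distance: "bbddc" -> "accae"
DP table:
           a    c    c    a    e
      0    1    2    3    4    5
  b   1    1    2    3    4    5
  b   2    2    2    3    4    5
  d   3    3    3    3    4    5
  d   4    4    4    4    4    5
  c   5    5    4    4    5    5
Edit distance = dp[5][5] = 5

5


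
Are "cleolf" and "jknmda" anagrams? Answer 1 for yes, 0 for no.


Strings: "cleolf", "jknmda"
Sorted first:  cefllo
Sorted second: adjkmn
Differ at position 0: 'c' vs 'a' => not anagrams

0


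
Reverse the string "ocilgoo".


Input: ocilgoo
Reading characters right to left:
  Position 6: 'o'
  Position 5: 'o'
  Position 4: 'g'
  Position 3: 'l'
  Position 2: 'i'
  Position 1: 'c'
  Position 0: 'o'
Reversed: ooglico

ooglico


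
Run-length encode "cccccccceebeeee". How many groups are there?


Input: cccccccceebeeee
Scanning for consecutive runs:
  Group 1: 'c' x 8 (positions 0-7)
  Group 2: 'e' x 2 (positions 8-9)
  Group 3: 'b' x 1 (positions 10-10)
  Group 4: 'e' x 4 (positions 11-14)
Total groups: 4

4


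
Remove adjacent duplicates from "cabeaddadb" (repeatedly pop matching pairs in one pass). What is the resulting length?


Input: cabeaddadb
Stack-based adjacent duplicate removal:
  Read 'c': push. Stack: c
  Read 'a': push. Stack: ca
  Read 'b': push. Stack: cab
  Read 'e': push. Stack: cabe
  Read 'a': push. Stack: cabea
  Read 'd': push. Stack: cabead
  Read 'd': matches stack top 'd' => pop. Stack: cabea
  Read 'a': matches stack top 'a' => pop. Stack: cabe
  Read 'd': push. Stack: cabed
  Read 'b': push. Stack: cabedb
Final stack: "cabedb" (length 6)

6


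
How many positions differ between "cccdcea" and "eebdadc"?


Comparing "cccdcea" and "eebdadc" position by position:
  Position 0: 'c' vs 'e' => DIFFER
  Position 1: 'c' vs 'e' => DIFFER
  Position 2: 'c' vs 'b' => DIFFER
  Position 3: 'd' vs 'd' => same
  Position 4: 'c' vs 'a' => DIFFER
  Position 5: 'e' vs 'd' => DIFFER
  Position 6: 'a' vs 'c' => DIFFER
Positions that differ: 6

6


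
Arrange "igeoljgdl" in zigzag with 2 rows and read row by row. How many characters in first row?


Zigzag "igeoljgdl" into 2 rows:
Placing characters:
  'i' => row 0
  'g' => row 1
  'e' => row 0
  'o' => row 1
  'l' => row 0
  'j' => row 1
  'g' => row 0
  'd' => row 1
  'l' => row 0
Rows:
  Row 0: "ielgl"
  Row 1: "gojd"
First row length: 5

5


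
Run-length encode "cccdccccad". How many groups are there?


Input: cccdccccad
Scanning for consecutive runs:
  Group 1: 'c' x 3 (positions 0-2)
  Group 2: 'd' x 1 (positions 3-3)
  Group 3: 'c' x 4 (positions 4-7)
  Group 4: 'a' x 1 (positions 8-8)
  Group 5: 'd' x 1 (positions 9-9)
Total groups: 5

5


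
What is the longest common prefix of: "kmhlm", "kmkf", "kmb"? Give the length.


Words: kmhlm, kmkf, kmb
  Position 0: all 'k' => match
  Position 1: all 'm' => match
  Position 2: ('h', 'k', 'b') => mismatch, stop
LCP = "km" (length 2)

2


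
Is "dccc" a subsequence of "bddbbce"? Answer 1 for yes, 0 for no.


Check if "dccc" is a subsequence of "bddbbce"
Greedy scan:
  Position 0 ('b'): no match needed
  Position 1 ('d'): matches sub[0] = 'd'
  Position 2 ('d'): no match needed
  Position 3 ('b'): no match needed
  Position 4 ('b'): no match needed
  Position 5 ('c'): matches sub[1] = 'c'
  Position 6 ('e'): no match needed
Only matched 2/4 characters => not a subsequence

0


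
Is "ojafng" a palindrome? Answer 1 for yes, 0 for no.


Input: ojafng
Reversed: gnfajo
  Compare pos 0 ('o') with pos 5 ('g'): MISMATCH
  Compare pos 1 ('j') with pos 4 ('n'): MISMATCH
  Compare pos 2 ('a') with pos 3 ('f'): MISMATCH
Result: not a palindrome

0


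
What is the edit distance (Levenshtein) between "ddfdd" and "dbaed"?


Computing edit distance: "ddfdd" -> "dbaed"
DP table:
           d    b    a    e    d
      0    1    2    3    4    5
  d   1    0    1    2    3    4
  d   2    1    1    2    3    3
  f   3    2    2    2    3    4
  d   4    3    3    3    3    3
  d   5    4    4    4    4    3
Edit distance = dp[5][5] = 3

3


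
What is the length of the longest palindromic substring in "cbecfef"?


Input: "cbecfef"
Checking substrings for palindromes:
  [4:7] "fef" (len 3) => palindrome
Longest palindromic substring: "fef" with length 3

3


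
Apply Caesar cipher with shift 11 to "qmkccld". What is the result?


Caesar cipher: shift "qmkccld" by 11
  'q' (pos 16) + 11 = pos 1 = 'b'
  'm' (pos 12) + 11 = pos 23 = 'x'
  'k' (pos 10) + 11 = pos 21 = 'v'
  'c' (pos 2) + 11 = pos 13 = 'n'
  'c' (pos 2) + 11 = pos 13 = 'n'
  'l' (pos 11) + 11 = pos 22 = 'w'
  'd' (pos 3) + 11 = pos 14 = 'o'
Result: bxvnnwo

bxvnnwo


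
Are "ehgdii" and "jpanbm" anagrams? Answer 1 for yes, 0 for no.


Strings: "ehgdii", "jpanbm"
Sorted first:  deghii
Sorted second: abjmnp
Differ at position 0: 'd' vs 'a' => not anagrams

0


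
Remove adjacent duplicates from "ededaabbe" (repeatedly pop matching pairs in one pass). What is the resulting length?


Input: ededaabbe
Stack-based adjacent duplicate removal:
  Read 'e': push. Stack: e
  Read 'd': push. Stack: ed
  Read 'e': push. Stack: ede
  Read 'd': push. Stack: eded
  Read 'a': push. Stack: ededa
  Read 'a': matches stack top 'a' => pop. Stack: eded
  Read 'b': push. Stack: ededb
  Read 'b': matches stack top 'b' => pop. Stack: eded
  Read 'e': push. Stack: edede
Final stack: "edede" (length 5)

5


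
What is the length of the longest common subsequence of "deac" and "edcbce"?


LCS of "deac" and "edcbce"
DP table:
           e    d    c    b    c    e
      0    0    0    0    0    0    0
  d   0    0    1    1    1    1    1
  e   0    1    1    1    1    1    2
  a   0    1    1    1    1    1    2
  c   0    1    1    2    2    2    2
LCS length = dp[4][6] = 2

2


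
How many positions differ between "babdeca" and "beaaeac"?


Comparing "babdeca" and "beaaeac" position by position:
  Position 0: 'b' vs 'b' => same
  Position 1: 'a' vs 'e' => DIFFER
  Position 2: 'b' vs 'a' => DIFFER
  Position 3: 'd' vs 'a' => DIFFER
  Position 4: 'e' vs 'e' => same
  Position 5: 'c' vs 'a' => DIFFER
  Position 6: 'a' vs 'c' => DIFFER
Positions that differ: 5

5


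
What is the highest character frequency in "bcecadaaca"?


Input: bcecadaaca
Character counts:
  'a': 4
  'b': 1
  'c': 3
  'd': 1
  'e': 1
Maximum frequency: 4

4


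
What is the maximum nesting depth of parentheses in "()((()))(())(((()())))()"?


Input: "()((()))(())(((()())))()"
Tracking depth:
  Position 0 '(': depth becomes 1
  Position 1 ')': depth becomes 0
  Position 2 '(': depth becomes 1
  Position 3 '(': depth becomes 2
  Position 4 '(': depth becomes 3
  Position 5 ')': depth becomes 2
  Position 6 ')': depth becomes 1
  Position 7 ')': depth becomes 0
  Position 8 '(': depth becomes 1
  Position 9 '(': depth becomes 2
  Position 10 ')': depth becomes 1
  Position 11 ')': depth becomes 0
  Position 12 '(': depth becomes 1
  Position 13 '(': depth becomes 2
  Position 14 '(': depth becomes 3
  Position 15 '(': depth becomes 4
  Position 16 ')': depth becomes 3
  Position 17 '(': depth becomes 4
  Position 18 ')': depth becomes 3
  Position 19 ')': depth becomes 2
  Position 20 ')': depth becomes 1
  Position 21 ')': depth becomes 0
  Position 22 '(': depth becomes 1
  Position 23 ')': depth becomes 0
Maximum depth reached: 4

4


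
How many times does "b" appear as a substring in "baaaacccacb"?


Searching for "b" in "baaaacccacb"
Scanning each position:
  Position 0: "b" => MATCH
  Position 1: "a" => no
  Position 2: "a" => no
  Position 3: "a" => no
  Position 4: "a" => no
  Position 5: "c" => no
  Position 6: "c" => no
  Position 7: "c" => no
  Position 8: "a" => no
  Position 9: "c" => no
  Position 10: "b" => MATCH
Total occurrences: 2

2


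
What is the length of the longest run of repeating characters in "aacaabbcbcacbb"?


Input: "aacaabbcbcacbb"
Scanning for longest run:
  Position 1 ('a'): continues run of 'a', length=2
  Position 2 ('c'): new char, reset run to 1
  Position 3 ('a'): new char, reset run to 1
  Position 4 ('a'): continues run of 'a', length=2
  Position 5 ('b'): new char, reset run to 1
  Position 6 ('b'): continues run of 'b', length=2
  Position 7 ('c'): new char, reset run to 1
  Position 8 ('b'): new char, reset run to 1
  Position 9 ('c'): new char, reset run to 1
  Position 10 ('a'): new char, reset run to 1
  Position 11 ('c'): new char, reset run to 1
  Position 12 ('b'): new char, reset run to 1
  Position 13 ('b'): continues run of 'b', length=2
Longest run: 'a' with length 2

2


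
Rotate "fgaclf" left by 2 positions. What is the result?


Input: "fgaclf", rotate left by 2
First 2 characters: "fg"
Remaining characters: "aclf"
Concatenate remaining + first: "aclf" + "fg" = "aclffg"

aclffg


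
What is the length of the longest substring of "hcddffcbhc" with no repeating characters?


Input: "hcddffcbhc"
Sliding window (track last position of each char):
  Position 0 ('h'): window [0,0] length 1 -- new best
  Position 1 ('c'): window [0,1] length 2 -- new best
  Position 2 ('d'): window [0,2] length 3 -- new best
  Position 3 ('d'): repeat (last at 2), move window start to 3
  Position 3 ('d'): window [3,3] length 1
  Position 4 ('f'): window [3,4] length 2
  Position 5 ('f'): repeat (last at 4), move window start to 5
  Position 5 ('f'): window [5,5] length 1
  Position 6 ('c'): window [5,6] length 2
  Position 7 ('b'): window [5,7] length 3
  Position 8 ('h'): window [5,8] length 4 -- new best
  Position 9 ('c'): repeat (last at 6), move window start to 7
  Position 9 ('c'): window [7,9] length 3
Longest substring with no repeats: "fcbh" with length 4

4


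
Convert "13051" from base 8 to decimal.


Input: "13051" in base 8
Positional expansion:
  Digit '1' (value 1) x 8^4 = 4096
  Digit '3' (value 3) x 8^3 = 1536
  Digit '0' (value 0) x 8^2 = 0
  Digit '5' (value 5) x 8^1 = 40
  Digit '1' (value 1) x 8^0 = 1
Sum = 5673

5673


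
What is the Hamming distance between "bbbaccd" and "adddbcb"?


Comparing "bbbaccd" and "adddbcb" position by position:
  Position 0: 'b' vs 'a' => differ
  Position 1: 'b' vs 'd' => differ
  Position 2: 'b' vs 'd' => differ
  Position 3: 'a' vs 'd' => differ
  Position 4: 'c' vs 'b' => differ
  Position 5: 'c' vs 'c' => same
  Position 6: 'd' vs 'b' => differ
Total differences (Hamming distance): 6

6


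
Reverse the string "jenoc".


Input: jenoc
Reading characters right to left:
  Position 4: 'c'
  Position 3: 'o'
  Position 2: 'n'
  Position 1: 'e'
  Position 0: 'j'
Reversed: conej

conej


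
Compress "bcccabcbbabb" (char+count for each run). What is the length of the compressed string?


Input: bcccabcbbabb
Runs:
  'b' x 1 => "b1"
  'c' x 3 => "c3"
  'a' x 1 => "a1"
  'b' x 1 => "b1"
  'c' x 1 => "c1"
  'b' x 2 => "b2"
  'a' x 1 => "a1"
  'b' x 2 => "b2"
Compressed: "b1c3a1b1c1b2a1b2"
Compressed length: 16

16


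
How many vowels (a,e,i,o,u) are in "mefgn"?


Input: mefgn
Checking each character:
  'm' at position 0: consonant
  'e' at position 1: vowel (running total: 1)
  'f' at position 2: consonant
  'g' at position 3: consonant
  'n' at position 4: consonant
Total vowels: 1

1


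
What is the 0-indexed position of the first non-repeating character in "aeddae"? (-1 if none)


Input: aeddae
Character frequencies:
  'a': 2
  'd': 2
  'e': 2
Scanning left to right for freq == 1:
  Position 0 ('a'): freq=2, skip
  Position 1 ('e'): freq=2, skip
  Position 2 ('d'): freq=2, skip
  Position 3 ('d'): freq=2, skip
  Position 4 ('a'): freq=2, skip
  Position 5 ('e'): freq=2, skip
  No unique character found => answer = -1

-1


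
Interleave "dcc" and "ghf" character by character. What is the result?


Interleaving "dcc" and "ghf":
  Position 0: 'd' from first, 'g' from second => "dg"
  Position 1: 'c' from first, 'h' from second => "ch"
  Position 2: 'c' from first, 'f' from second => "cf"
Result: dgchcf

dgchcf


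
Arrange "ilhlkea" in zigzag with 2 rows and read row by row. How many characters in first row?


Zigzag "ilhlkea" into 2 rows:
Placing characters:
  'i' => row 0
  'l' => row 1
  'h' => row 0
  'l' => row 1
  'k' => row 0
  'e' => row 1
  'a' => row 0
Rows:
  Row 0: "ihka"
  Row 1: "lle"
First row length: 4

4


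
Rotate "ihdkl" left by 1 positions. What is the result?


Input: "ihdkl", rotate left by 1
First 1 characters: "i"
Remaining characters: "hdkl"
Concatenate remaining + first: "hdkl" + "i" = "hdkli"

hdkli


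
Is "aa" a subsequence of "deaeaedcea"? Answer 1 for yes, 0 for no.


Check if "aa" is a subsequence of "deaeaedcea"
Greedy scan:
  Position 0 ('d'): no match needed
  Position 1 ('e'): no match needed
  Position 2 ('a'): matches sub[0] = 'a'
  Position 3 ('e'): no match needed
  Position 4 ('a'): matches sub[1] = 'a'
  Position 5 ('e'): no match needed
  Position 6 ('d'): no match needed
  Position 7 ('c'): no match needed
  Position 8 ('e'): no match needed
  Position 9 ('a'): no match needed
All 2 characters matched => is a subsequence

1


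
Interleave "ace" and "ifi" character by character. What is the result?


Interleaving "ace" and "ifi":
  Position 0: 'a' from first, 'i' from second => "ai"
  Position 1: 'c' from first, 'f' from second => "cf"
  Position 2: 'e' from first, 'i' from second => "ei"
Result: aicfei

aicfei


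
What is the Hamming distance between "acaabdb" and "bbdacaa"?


Comparing "acaabdb" and "bbdacaa" position by position:
  Position 0: 'a' vs 'b' => differ
  Position 1: 'c' vs 'b' => differ
  Position 2: 'a' vs 'd' => differ
  Position 3: 'a' vs 'a' => same
  Position 4: 'b' vs 'c' => differ
  Position 5: 'd' vs 'a' => differ
  Position 6: 'b' vs 'a' => differ
Total differences (Hamming distance): 6

6


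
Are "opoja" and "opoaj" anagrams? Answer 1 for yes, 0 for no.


Strings: "opoja", "opoaj"
Sorted first:  ajoop
Sorted second: ajoop
Sorted forms match => anagrams

1


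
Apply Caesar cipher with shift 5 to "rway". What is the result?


Caesar cipher: shift "rway" by 5
  'r' (pos 17) + 5 = pos 22 = 'w'
  'w' (pos 22) + 5 = pos 1 = 'b'
  'a' (pos 0) + 5 = pos 5 = 'f'
  'y' (pos 24) + 5 = pos 3 = 'd'
Result: wbfd

wbfd


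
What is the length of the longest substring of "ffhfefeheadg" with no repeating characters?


Input: "ffhfefeheadg"
Sliding window (track last position of each char):
  Position 0 ('f'): window [0,0] length 1 -- new best
  Position 1 ('f'): repeat (last at 0), move window start to 1
  Position 1 ('f'): window [1,1] length 1
  Position 2 ('h'): window [1,2] length 2 -- new best
  Position 3 ('f'): repeat (last at 1), move window start to 2
  Position 3 ('f'): window [2,3] length 2
  Position 4 ('e'): window [2,4] length 3 -- new best
  Position 5 ('f'): repeat (last at 3), move window start to 4
  Position 5 ('f'): window [4,5] length 2
  Position 6 ('e'): repeat (last at 4), move window start to 5
  Position 6 ('e'): window [5,6] length 2
  Position 7 ('h'): window [5,7] length 3
  Position 8 ('e'): repeat (last at 6), move window start to 7
  Position 8 ('e'): window [7,8] length 2
  Position 9 ('a'): window [7,9] length 3
  Position 10 ('d'): window [7,10] length 4 -- new best
  Position 11 ('g'): window [7,11] length 5 -- new best
Longest substring with no repeats: "headg" with length 5

5


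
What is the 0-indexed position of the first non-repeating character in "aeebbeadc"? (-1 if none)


Input: aeebbeadc
Character frequencies:
  'a': 2
  'b': 2
  'c': 1
  'd': 1
  'e': 3
Scanning left to right for freq == 1:
  Position 0 ('a'): freq=2, skip
  Position 1 ('e'): freq=3, skip
  Position 2 ('e'): freq=3, skip
  Position 3 ('b'): freq=2, skip
  Position 4 ('b'): freq=2, skip
  Position 5 ('e'): freq=3, skip
  Position 6 ('a'): freq=2, skip
  Position 7 ('d'): unique! => answer = 7

7


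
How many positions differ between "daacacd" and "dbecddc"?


Comparing "daacacd" and "dbecddc" position by position:
  Position 0: 'd' vs 'd' => same
  Position 1: 'a' vs 'b' => DIFFER
  Position 2: 'a' vs 'e' => DIFFER
  Position 3: 'c' vs 'c' => same
  Position 4: 'a' vs 'd' => DIFFER
  Position 5: 'c' vs 'd' => DIFFER
  Position 6: 'd' vs 'c' => DIFFER
Positions that differ: 5

5


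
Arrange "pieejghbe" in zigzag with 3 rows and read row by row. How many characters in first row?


Zigzag "pieejghbe" into 3 rows:
Placing characters:
  'p' => row 0
  'i' => row 1
  'e' => row 2
  'e' => row 1
  'j' => row 0
  'g' => row 1
  'h' => row 2
  'b' => row 1
  'e' => row 0
Rows:
  Row 0: "pje"
  Row 1: "iegb"
  Row 2: "eh"
First row length: 3

3


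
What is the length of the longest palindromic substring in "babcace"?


Input: "babcace"
Checking substrings for palindromes:
  [0:3] "bab" (len 3) => palindrome
  [3:6] "cac" (len 3) => palindrome
Longest palindromic substring: "bab" with length 3

3


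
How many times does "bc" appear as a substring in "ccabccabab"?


Searching for "bc" in "ccabccabab"
Scanning each position:
  Position 0: "cc" => no
  Position 1: "ca" => no
  Position 2: "ab" => no
  Position 3: "bc" => MATCH
  Position 4: "cc" => no
  Position 5: "ca" => no
  Position 6: "ab" => no
  Position 7: "ba" => no
  Position 8: "ab" => no
Total occurrences: 1

1


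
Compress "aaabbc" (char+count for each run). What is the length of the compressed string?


Input: aaabbc
Runs:
  'a' x 3 => "a3"
  'b' x 2 => "b2"
  'c' x 1 => "c1"
Compressed: "a3b2c1"
Compressed length: 6

6


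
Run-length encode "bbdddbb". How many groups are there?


Input: bbdddbb
Scanning for consecutive runs:
  Group 1: 'b' x 2 (positions 0-1)
  Group 2: 'd' x 3 (positions 2-4)
  Group 3: 'b' x 2 (positions 5-6)
Total groups: 3

3


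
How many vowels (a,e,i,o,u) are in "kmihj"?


Input: kmihj
Checking each character:
  'k' at position 0: consonant
  'm' at position 1: consonant
  'i' at position 2: vowel (running total: 1)
  'h' at position 3: consonant
  'j' at position 4: consonant
Total vowels: 1

1


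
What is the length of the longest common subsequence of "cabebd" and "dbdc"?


LCS of "cabebd" and "dbdc"
DP table:
           d    b    d    c
      0    0    0    0    0
  c   0    0    0    0    1
  a   0    0    0    0    1
  b   0    0    1    1    1
  e   0    0    1    1    1
  b   0    0    1    1    1
  d   0    1    1    2    2
LCS length = dp[6][4] = 2

2


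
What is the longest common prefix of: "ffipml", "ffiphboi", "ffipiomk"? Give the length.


Words: ffipml, ffiphboi, ffipiomk
  Position 0: all 'f' => match
  Position 1: all 'f' => match
  Position 2: all 'i' => match
  Position 3: all 'p' => match
  Position 4: ('m', 'h', 'i') => mismatch, stop
LCP = "ffip" (length 4)

4


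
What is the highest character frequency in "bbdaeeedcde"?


Input: bbdaeeedcde
Character counts:
  'a': 1
  'b': 2
  'c': 1
  'd': 3
  'e': 4
Maximum frequency: 4

4


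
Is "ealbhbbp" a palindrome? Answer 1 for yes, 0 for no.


Input: ealbhbbp
Reversed: pbbhblae
  Compare pos 0 ('e') with pos 7 ('p'): MISMATCH
  Compare pos 1 ('a') with pos 6 ('b'): MISMATCH
  Compare pos 2 ('l') with pos 5 ('b'): MISMATCH
  Compare pos 3 ('b') with pos 4 ('h'): MISMATCH
Result: not a palindrome

0


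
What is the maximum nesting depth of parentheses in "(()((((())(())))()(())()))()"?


Input: "(()((((())(())))()(())()))()"
Tracking depth:
  Position 0 '(': depth becomes 1
  Position 1 '(': depth becomes 2
  Position 2 ')': depth becomes 1
  Position 3 '(': depth becomes 2
  Position 4 '(': depth becomes 3
  Position 5 '(': depth becomes 4
  Position 6 '(': depth becomes 5
  Position 7 '(': depth becomes 6
  Position 8 ')': depth becomes 5
  Position 9 ')': depth becomes 4
  Position 10 '(': depth becomes 5
  Position 11 '(': depth becomes 6
  Position 12 ')': depth becomes 5
  Position 13 ')': depth becomes 4
  Position 14 ')': depth becomes 3
  Position 15 ')': depth becomes 2
  Position 16 '(': depth becomes 3
  Position 17 ')': depth becomes 2
  Position 18 '(': depth becomes 3
  Position 19 '(': depth becomes 4
  Position 20 ')': depth becomes 3
  Position 21 ')': depth becomes 2
  Position 22 '(': depth becomes 3
  Position 23 ')': depth becomes 2
  Position 24 ')': depth becomes 1
  Position 25 ')': depth becomes 0
  Position 26 '(': depth becomes 1
  Position 27 ')': depth becomes 0
Maximum depth reached: 6

6


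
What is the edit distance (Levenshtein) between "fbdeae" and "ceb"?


Computing edit distance: "fbdeae" -> "ceb"
DP table:
           c    e    b
      0    1    2    3
  f   1    1    2    3
  b   2    2    2    2
  d   3    3    3    3
  e   4    4    3    4
  a   5    5    4    4
  e   6    6    5    5
Edit distance = dp[6][3] = 5

5


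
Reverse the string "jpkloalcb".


Input: jpkloalcb
Reading characters right to left:
  Position 8: 'b'
  Position 7: 'c'
  Position 6: 'l'
  Position 5: 'a'
  Position 4: 'o'
  Position 3: 'l'
  Position 2: 'k'
  Position 1: 'p'
  Position 0: 'j'
Reversed: bclaolkpj

bclaolkpj
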